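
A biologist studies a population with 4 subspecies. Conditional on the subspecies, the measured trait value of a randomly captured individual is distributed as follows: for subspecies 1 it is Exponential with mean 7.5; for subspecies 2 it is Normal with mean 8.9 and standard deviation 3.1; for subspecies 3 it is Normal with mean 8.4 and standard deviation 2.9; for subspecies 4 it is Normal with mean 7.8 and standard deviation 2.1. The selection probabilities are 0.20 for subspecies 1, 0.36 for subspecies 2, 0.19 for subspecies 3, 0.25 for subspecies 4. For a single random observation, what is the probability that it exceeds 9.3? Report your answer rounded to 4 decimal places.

Conditional on each subspecies, P(X > 9.3): 1: 0.289384; 2: 0.448666; 3: 0.378149; 4: 0.237525.
By total probability, P(X > 9.3) = 0.2·0.289384 + 0.36·0.448666 + 0.19·0.378149 + 0.25·0.237525 = 0.350626.

0.3506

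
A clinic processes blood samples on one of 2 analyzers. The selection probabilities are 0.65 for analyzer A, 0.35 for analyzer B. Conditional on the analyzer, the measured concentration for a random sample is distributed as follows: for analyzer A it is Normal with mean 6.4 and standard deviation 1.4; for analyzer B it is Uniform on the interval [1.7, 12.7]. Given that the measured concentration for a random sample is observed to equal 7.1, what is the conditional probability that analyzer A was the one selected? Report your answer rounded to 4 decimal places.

0.8371

Likelihoods f(7.1 | ·): A: 0.251475; B: 0.0909091.
Posterior ∝ prior × likelihood. Numerator for A: 0.65·0.251475 = 0.163459.
Normalizing constant: 0.65·0.251475 + 0.35·0.0909091 = 0.195277.
P(A | observation) = 0.163459 / 0.195277 = 0.837061.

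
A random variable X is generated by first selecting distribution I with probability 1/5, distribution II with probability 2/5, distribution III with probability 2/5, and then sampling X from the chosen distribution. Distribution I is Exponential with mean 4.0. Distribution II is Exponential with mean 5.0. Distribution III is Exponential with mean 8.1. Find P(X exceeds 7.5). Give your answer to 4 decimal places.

0.2784

Conditional on each component, P(X > 7.5): I: 0.153355; II: 0.22313; III: 0.396164.
By total probability, P(X > 7.5) = 0.2·0.153355 + 0.4·0.22313 + 0.4·0.396164 = 0.278389.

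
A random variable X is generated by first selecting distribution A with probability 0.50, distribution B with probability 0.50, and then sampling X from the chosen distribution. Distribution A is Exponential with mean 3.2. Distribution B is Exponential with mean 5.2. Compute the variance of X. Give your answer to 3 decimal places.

Per component, A: μ=3.2, E[X²]=20.48; B: μ=5.2, E[X²]=54.08.
E[X] = 0.5·3.2 + 0.5·5.2 = 4.2.
E[X²] = 0.5·20.48 + 0.5·54.08 = 37.28.
Var(X) = E[X²] − (E[X])² = 37.28 − 17.64 = 19.64.

19.640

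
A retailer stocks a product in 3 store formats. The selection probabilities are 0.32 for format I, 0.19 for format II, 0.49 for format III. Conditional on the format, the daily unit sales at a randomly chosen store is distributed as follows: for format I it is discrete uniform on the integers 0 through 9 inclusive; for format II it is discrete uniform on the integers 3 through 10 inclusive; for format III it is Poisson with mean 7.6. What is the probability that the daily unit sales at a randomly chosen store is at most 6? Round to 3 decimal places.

0.498

Conditional on each format, P(X ≤ 6): I: 0.7; II: 0.5; III: 0.364621.
By total probability, P(X ≤ 6) = 0.32·0.7 + 0.19·0.5 + 0.49·0.364621 = 0.497664.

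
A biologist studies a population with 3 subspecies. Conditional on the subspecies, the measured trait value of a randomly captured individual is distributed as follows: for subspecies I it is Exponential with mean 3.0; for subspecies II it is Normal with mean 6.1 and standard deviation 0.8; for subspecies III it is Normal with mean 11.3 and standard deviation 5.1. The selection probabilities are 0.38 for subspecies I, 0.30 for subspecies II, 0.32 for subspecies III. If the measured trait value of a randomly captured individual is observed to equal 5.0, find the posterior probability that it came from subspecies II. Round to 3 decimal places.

Likelihoods f(5.0 | ·): I: 0.0629585; II: 0.193765; III: 0.036474.
Posterior ∝ prior × likelihood. Numerator for II: 0.3·0.193765 = 0.0581296.
Normalizing constant: 0.38·0.0629585 + 0.3·0.193765 + 0.32·0.036474 = 0.0937255.
P(II | observation) = 0.0581296 / 0.0937255 = 0.620211.

0.620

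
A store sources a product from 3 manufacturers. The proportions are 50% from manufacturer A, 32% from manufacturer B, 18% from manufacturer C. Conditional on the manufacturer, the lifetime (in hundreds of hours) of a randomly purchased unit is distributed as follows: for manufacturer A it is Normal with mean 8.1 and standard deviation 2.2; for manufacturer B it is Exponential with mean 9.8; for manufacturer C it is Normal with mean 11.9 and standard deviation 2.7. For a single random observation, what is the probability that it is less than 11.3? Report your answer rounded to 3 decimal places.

0.757

Conditional on each manufacturer, P(X < 11.3): A: 0.927102; B: 0.684331; C: 0.41207.
By total probability, P(X < 11.3) = 0.5·0.927102 + 0.32·0.684331 + 0.18·0.41207 = 0.75671.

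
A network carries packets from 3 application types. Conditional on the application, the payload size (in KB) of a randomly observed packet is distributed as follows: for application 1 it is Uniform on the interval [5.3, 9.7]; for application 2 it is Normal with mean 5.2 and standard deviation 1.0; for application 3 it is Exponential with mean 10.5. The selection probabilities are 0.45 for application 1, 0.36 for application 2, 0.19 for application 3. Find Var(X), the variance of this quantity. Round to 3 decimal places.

Per component, 1: μ=7.5, E[X²]=57.8633; 2: μ=5.2, E[X²]=28.04; 3: μ=10.5, E[X²]=220.5.
E[X] = 0.45·7.5 + 0.36·5.2 + 0.19·10.5 = 7.242.
E[X²] = 0.45·57.8633 + 0.36·28.04 + 0.19·220.5 = 78.0279.
Var(X) = E[X²] − (E[X])² = 78.0279 − 52.4466 = 25.5813.

25.581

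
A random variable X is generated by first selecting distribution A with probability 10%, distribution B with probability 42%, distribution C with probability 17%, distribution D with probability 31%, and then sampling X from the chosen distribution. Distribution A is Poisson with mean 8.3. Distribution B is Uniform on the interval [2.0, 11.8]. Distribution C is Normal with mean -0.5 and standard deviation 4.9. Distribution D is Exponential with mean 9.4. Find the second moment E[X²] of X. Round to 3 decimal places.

89.984

For each component E[X²] = Var + (mean)², giving A: 77.19; B: 55.6133; C: 24.26; D: 176.72.
Overall E[X²] = 0.1·77.19 + 0.42·55.6133 + 0.17·24.26 + 0.31·176.72 = 89.984.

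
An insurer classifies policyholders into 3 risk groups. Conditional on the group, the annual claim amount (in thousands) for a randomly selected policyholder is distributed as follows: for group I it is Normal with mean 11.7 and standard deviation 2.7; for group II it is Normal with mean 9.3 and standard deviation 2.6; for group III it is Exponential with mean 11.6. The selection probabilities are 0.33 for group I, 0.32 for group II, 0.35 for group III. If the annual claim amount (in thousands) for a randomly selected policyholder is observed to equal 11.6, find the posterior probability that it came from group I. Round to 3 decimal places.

Likelihoods f(11.6 | ·): I: 0.147655; II: 0.103755; III: 0.0317137.
Posterior ∝ prior × likelihood. Numerator for I: 0.33·0.147655 = 0.0487262.
Normalizing constant: 0.33·0.147655 + 0.32·0.103755 + 0.35·0.0317137 = 0.0930276.
P(I | observation) = 0.0487262 / 0.0930276 = 0.523782.

0.524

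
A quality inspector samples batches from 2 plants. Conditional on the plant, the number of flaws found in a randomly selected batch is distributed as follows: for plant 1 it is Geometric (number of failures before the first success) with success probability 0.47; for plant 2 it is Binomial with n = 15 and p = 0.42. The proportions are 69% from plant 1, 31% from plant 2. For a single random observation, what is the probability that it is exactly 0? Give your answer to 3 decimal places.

Conditional on each plant, P(X = 0): 1: 0.47; 2: 0.000282761.
By total probability, P(X = 0) = 0.69·0.47 + 0.31·0.000282761 = 0.324388.

0.324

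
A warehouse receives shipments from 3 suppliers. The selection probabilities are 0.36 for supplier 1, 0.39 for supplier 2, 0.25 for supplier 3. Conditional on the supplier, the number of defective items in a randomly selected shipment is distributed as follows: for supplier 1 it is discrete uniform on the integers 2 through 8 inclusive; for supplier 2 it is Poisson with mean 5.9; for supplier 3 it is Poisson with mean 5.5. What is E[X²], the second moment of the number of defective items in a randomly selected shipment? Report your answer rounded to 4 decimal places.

For each component E[X²] = Var + (mean)², giving 1: 29; 2: 40.71; 3: 35.75.
Overall E[X²] = 0.36·29 + 0.39·40.71 + 0.25·35.75 = 35.2544.

35.2544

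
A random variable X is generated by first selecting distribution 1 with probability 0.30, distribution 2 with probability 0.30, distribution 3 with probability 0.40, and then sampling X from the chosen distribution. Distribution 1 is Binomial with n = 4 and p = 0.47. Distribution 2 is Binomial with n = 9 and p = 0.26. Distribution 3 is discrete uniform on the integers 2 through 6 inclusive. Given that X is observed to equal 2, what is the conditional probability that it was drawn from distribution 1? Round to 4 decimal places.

Likelihoods P(X=2 | ·): 1: 0.372305; 2: 0.295714; 3: 0.2.
Posterior ∝ prior × likelihood. Numerator for 1: 0.3·0.372305 = 0.111691.
Normalizing constant: 0.3·0.372305 + 0.3·0.295714 + 0.4·0.2 = 0.280406.
P(1 | observation) = 0.111691 / 0.280406 = 0.398321.

0.3983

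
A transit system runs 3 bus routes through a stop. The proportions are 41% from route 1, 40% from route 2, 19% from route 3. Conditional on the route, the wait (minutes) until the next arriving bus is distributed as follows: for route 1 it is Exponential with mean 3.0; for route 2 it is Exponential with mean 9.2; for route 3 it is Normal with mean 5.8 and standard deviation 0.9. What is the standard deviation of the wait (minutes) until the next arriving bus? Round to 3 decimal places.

6.745

Per component, 1: μ=3, E[X²]=18; 2: μ=9.2, E[X²]=169.28; 3: μ=5.8, E[X²]=34.45.
E[X] = 0.41·3 + 0.4·9.2 + 0.19·5.8 = 6.012.
E[X²] = 0.41·18 + 0.4·169.28 + 0.19·34.45 = 81.6375.
Var(X) = E[X²] − (E[X])² = 81.6375 − 36.1441 = 45.4934.
SD(X) = √45.4934 = 6.74488.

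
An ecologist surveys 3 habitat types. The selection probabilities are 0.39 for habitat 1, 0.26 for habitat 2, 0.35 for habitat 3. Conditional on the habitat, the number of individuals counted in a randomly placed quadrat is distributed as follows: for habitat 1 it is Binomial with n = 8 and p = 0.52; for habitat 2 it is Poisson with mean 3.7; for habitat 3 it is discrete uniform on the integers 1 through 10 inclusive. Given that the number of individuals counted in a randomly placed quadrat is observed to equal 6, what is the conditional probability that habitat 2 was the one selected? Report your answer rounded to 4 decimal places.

0.2128

Likelihoods P(X=6 | ·): 1: 0.127544; 2: 0.0881025; 3: 0.1.
Posterior ∝ prior × likelihood. Numerator for 2: 0.26·0.0881025 = 0.0229067.
Normalizing constant: 0.39·0.127544 + 0.26·0.0881025 + 0.35·0.1 = 0.107649.
P(2 | observation) = 0.0229067 / 0.107649 = 0.21279.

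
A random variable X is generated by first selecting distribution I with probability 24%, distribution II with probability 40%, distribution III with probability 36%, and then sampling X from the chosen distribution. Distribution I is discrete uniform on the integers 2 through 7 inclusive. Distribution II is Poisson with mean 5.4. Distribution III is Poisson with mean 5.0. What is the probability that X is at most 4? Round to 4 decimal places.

0.4279

Conditional on each component, P(X ≤ 4): I: 0.5; II: 0.373311; III: 0.440493.
By total probability, P(X ≤ 4) = 0.24·0.5 + 0.4·0.373311 + 0.36·0.440493 = 0.427902.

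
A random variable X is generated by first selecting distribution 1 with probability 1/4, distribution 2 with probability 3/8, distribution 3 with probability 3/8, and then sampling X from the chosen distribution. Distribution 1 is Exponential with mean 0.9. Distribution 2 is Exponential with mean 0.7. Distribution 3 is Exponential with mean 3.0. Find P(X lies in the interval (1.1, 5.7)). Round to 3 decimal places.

Conditional on each component, P(1.1 < X < 5.7): 1: 0.292799; 2: 0.207457; 3: 0.543472.
By total probability, P(1.1 < X < 5.7) = 0.25·0.292799 + 0.375·0.207457 + 0.375·0.543472 = 0.354798.

0.355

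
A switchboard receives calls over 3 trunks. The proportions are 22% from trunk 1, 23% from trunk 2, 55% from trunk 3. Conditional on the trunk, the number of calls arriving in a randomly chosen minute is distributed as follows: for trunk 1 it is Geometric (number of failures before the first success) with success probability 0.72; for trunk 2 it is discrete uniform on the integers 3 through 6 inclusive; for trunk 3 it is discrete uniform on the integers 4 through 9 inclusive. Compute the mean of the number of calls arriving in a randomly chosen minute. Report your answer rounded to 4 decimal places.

4.6956

Component means — 1: 0.388889; 2: 4.5; 3: 6.5.
E[X] = 0.22·0.388889 + 0.23·4.5 + 0.55·6.5 = 4.69556.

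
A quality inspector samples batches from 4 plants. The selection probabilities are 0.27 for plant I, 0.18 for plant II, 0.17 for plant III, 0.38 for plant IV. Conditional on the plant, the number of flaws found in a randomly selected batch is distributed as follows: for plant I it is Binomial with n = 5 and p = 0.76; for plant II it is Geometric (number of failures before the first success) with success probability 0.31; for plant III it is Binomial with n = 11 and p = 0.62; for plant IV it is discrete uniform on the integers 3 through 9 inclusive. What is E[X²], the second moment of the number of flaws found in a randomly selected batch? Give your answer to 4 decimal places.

For each component E[X²] = Var + (mean)², giving I: 15.352; II: 12.1342; III: 49.104; IV: 40.
Overall E[X²] = 0.27·15.352 + 0.18·12.1342 + 0.17·49.104 + 0.38·40 = 29.8769.

29.8769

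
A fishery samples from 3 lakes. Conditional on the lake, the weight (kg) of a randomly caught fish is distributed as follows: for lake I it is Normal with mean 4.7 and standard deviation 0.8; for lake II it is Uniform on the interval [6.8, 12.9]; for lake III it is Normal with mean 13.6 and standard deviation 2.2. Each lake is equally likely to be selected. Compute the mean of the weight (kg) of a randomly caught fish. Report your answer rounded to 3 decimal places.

9.383

Component means — I: 4.7; II: 9.85; III: 13.6.
E[X] = 0.333333·4.7 + 0.333333·9.85 + 0.333333·13.6 = 9.38333.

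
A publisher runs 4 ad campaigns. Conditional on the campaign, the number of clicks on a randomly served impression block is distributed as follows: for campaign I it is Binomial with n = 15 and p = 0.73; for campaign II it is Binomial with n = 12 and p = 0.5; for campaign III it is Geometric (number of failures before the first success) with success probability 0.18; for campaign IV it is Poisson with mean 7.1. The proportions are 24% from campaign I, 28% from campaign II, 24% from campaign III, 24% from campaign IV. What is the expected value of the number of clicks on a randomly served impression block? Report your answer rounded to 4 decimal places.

7.1053

Component means — I: 10.95; II: 6; III: 4.55556; IV: 7.1.
E[X] = 0.24·10.95 + 0.28·6 + 0.24·4.55556 + 0.24·7.1 = 7.10533.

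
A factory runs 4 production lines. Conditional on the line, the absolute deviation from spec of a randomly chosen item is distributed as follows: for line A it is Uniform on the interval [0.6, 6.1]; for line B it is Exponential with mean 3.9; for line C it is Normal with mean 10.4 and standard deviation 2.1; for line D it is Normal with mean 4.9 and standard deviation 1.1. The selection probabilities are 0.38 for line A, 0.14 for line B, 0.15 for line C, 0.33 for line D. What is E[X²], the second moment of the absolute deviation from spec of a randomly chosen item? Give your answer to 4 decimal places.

34.6894

For each component E[X²] = Var + (mean)², giving A: 13.7433; B: 30.42; C: 112.57; D: 25.22.
Overall E[X²] = 0.38·13.7433 + 0.14·30.42 + 0.15·112.57 + 0.33·25.22 = 34.6894.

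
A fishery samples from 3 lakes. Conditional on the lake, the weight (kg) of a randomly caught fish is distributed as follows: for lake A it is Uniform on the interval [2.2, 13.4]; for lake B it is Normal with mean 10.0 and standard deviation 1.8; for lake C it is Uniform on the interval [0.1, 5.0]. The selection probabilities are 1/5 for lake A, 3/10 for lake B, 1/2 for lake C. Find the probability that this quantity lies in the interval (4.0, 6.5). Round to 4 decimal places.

0.1543

Conditional on each lake, P(4.0 < X < 6.5): A: 0.223214; B: 0.0254919; C: 0.204082.
By total probability, P(4.0 < X < 6.5) = 0.2·0.223214 + 0.3·0.0254919 + 0.5·0.204082 = 0.154331.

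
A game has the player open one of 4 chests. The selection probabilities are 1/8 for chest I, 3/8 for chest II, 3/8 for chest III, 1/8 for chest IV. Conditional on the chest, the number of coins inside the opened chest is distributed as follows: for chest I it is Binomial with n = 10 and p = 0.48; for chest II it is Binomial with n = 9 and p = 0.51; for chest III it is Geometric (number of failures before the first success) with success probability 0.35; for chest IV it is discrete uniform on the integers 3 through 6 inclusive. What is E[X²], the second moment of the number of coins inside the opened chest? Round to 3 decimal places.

For each component E[X²] = Var + (mean)², giving I: 25.536; II: 23.3172; III: 8.7551; IV: 21.5.
Overall E[X²] = 0.125·25.536 + 0.375·23.3172 + 0.375·8.7551 + 0.125·21.5 = 17.9066.

17.907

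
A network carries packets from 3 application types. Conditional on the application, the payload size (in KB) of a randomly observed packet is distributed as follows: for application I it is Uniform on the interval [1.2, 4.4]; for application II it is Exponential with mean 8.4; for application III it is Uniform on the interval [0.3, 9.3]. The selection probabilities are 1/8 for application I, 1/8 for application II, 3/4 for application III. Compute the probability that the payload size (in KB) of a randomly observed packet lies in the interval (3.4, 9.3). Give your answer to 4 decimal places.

0.5728

Conditional on each application, P(3.4 < X < 9.3): I: 0.3125; II: 0.336634; III: 0.655556.
By total probability, P(3.4 < X < 9.3) = 0.125·0.3125 + 0.125·0.336634 + 0.75·0.655556 = 0.572808.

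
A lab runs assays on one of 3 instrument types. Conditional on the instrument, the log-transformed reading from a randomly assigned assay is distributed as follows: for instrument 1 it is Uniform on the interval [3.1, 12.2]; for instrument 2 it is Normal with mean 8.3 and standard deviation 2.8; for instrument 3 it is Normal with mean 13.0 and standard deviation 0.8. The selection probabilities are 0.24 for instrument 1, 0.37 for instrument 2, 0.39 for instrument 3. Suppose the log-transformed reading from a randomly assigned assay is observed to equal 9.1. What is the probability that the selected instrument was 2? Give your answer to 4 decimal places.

0.6574

Likelihoods f(9.1 | ·): 1: 0.10989; 2: 0.136781; 3: 3.44493e-06.
Posterior ∝ prior × likelihood. Numerator for 2: 0.37·0.136781 = 0.050609.
Normalizing constant: 0.24·0.10989 + 0.37·0.136781 + 0.39·3.44493e-06 = 0.0769839.
P(2 | observation) = 0.050609 / 0.0769839 = 0.657396.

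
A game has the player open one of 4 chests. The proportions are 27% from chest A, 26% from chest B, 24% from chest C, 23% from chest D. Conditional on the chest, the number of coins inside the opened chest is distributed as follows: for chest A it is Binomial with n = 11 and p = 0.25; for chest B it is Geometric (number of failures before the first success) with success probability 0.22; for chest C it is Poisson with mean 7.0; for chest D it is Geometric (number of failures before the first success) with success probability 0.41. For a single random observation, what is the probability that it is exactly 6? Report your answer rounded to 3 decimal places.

0.060

Conditional on each chest, P(X = 6): A: 0.0267663; B: 0.0495439; C: 0.149003; D: 0.017294.
By total probability, P(X = 6) = 0.27·0.0267663 + 0.26·0.0495439 + 0.24·0.149003 + 0.23·0.017294 = 0.0598466.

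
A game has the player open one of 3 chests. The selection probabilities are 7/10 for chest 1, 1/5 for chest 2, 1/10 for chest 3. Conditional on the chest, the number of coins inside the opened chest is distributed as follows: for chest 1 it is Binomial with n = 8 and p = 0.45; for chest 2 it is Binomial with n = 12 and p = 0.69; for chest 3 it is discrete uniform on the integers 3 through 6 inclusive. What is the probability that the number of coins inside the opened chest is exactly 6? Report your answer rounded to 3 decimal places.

Conditional on each chest, P(X = 6): 1: 0.0703329; 2: 0.0884987; 3: 0.25.
By total probability, P(X = 6) = 0.7·0.0703329 + 0.2·0.0884987 + 0.1·0.25 = 0.0919328.

0.092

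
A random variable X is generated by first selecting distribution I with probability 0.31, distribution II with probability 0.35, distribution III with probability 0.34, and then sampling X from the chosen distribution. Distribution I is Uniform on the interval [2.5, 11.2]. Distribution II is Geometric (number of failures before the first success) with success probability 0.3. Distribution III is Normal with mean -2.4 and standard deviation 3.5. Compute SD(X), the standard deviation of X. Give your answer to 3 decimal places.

Per component, I: μ=6.85, E[X²]=53.23; II: μ=2.33333, E[X²]=13.2222; III: μ=-2.4, E[X²]=18.01.
E[X] = 0.31·6.85 + 0.35·2.33333 + 0.34·-2.4 = 2.12417.
E[X²] = 0.31·53.23 + 0.35·13.2222 + 0.34·18.01 = 27.2525.
Var(X) = E[X²] − (E[X])² = 27.2525 − 4.51208 = 22.7404.
SD(X) = √22.7404 = 4.76869.

4.769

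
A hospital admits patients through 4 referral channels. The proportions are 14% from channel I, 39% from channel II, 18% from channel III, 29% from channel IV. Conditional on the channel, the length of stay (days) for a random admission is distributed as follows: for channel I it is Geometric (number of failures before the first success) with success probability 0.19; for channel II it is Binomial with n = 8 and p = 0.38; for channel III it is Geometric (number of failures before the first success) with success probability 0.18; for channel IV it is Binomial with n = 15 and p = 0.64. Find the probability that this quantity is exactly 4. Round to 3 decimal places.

0.111

Conditional on each channel, P(X = 4): I: 0.0817888; II: 0.215675; III: 0.0813819; IV: 0.00301426.
By total probability, P(X = 4) = 0.14·0.0817888 + 0.39·0.215675 + 0.18·0.0813819 + 0.29·0.00301426 = 0.111086.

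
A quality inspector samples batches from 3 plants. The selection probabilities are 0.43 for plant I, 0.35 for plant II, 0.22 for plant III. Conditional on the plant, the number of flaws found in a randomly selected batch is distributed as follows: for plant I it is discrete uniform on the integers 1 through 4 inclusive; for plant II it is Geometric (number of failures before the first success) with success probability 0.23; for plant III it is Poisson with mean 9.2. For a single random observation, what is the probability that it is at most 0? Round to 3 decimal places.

Conditional on each plant, P(X ≤ 0): I: 0; II: 0.23; III: 0.000101039.
By total probability, P(X ≤ 0) = 0.43·0 + 0.35·0.23 + 0.22·0.000101039 = 0.0805222.

0.081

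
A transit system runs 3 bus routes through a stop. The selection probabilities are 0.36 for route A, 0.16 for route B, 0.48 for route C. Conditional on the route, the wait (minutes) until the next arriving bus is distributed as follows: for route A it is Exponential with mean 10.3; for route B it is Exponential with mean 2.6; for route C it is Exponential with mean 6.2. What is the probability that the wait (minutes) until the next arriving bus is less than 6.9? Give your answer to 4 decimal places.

0.6468

Conditional on each route, P(X < 6.9): A: 0.488242; B: 0.92962; C: 0.671396.
By total probability, P(X < 6.9) = 0.36·0.488242 + 0.16·0.92962 + 0.48·0.671396 = 0.646777.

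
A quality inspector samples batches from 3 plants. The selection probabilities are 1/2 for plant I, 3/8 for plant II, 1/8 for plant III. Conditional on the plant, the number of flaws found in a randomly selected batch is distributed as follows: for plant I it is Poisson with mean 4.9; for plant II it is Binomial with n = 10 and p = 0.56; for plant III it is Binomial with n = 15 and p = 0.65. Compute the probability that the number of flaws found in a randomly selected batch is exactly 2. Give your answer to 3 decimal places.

Conditional on each plant, P(X = 2): I: 0.0893962; II: 0.0198249; III: 5.24687e-05.
By total probability, P(X = 2) = 0.5·0.0893962 + 0.375·0.0198249 + 0.125·5.24687e-05 = 0.052139.

0.052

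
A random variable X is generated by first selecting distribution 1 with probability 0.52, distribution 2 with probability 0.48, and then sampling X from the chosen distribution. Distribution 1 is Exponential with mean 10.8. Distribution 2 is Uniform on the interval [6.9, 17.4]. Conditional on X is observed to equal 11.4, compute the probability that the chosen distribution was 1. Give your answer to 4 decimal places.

Likelihoods f(11.4 | ·): 1: 0.0322221; 2: 0.0952381.
Posterior ∝ prior × likelihood. Numerator for 1: 0.52·0.0322221 = 0.0167555.
Normalizing constant: 0.52·0.0322221 + 0.48·0.0952381 = 0.0624698.
P(1 | observation) = 0.0167555 / 0.0624698 = 0.268218.

0.2682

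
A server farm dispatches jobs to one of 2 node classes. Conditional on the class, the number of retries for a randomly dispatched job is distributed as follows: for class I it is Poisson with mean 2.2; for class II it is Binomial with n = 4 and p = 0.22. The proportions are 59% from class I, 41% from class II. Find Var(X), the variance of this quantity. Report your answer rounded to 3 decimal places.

Per component, I: μ=2.2, E[X²]=7.04; II: μ=0.88, E[X²]=1.4608.
E[X] = 0.59·2.2 + 0.41·0.88 = 1.6588.
E[X²] = 0.59·7.04 + 0.41·1.4608 = 4.75253.
Var(X) = E[X²] − (E[X])² = 4.75253 − 2.75162 = 2.00091.

2.001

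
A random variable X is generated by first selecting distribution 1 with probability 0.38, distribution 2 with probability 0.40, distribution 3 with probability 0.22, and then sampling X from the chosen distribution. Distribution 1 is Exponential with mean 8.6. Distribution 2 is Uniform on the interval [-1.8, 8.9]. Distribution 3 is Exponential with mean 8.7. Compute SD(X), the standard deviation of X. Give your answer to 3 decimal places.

7.402

Per component, 1: μ=8.6, E[X²]=147.92; 2: μ=3.55, E[X²]=22.1433; 3: μ=8.7, E[X²]=151.38.
E[X] = 0.38·8.6 + 0.4·3.55 + 0.22·8.7 = 6.602.
E[X²] = 0.38·147.92 + 0.4·22.1433 + 0.22·151.38 = 98.3705.
Var(X) = E[X²] − (E[X])² = 98.3705 − 43.5864 = 54.7841.
SD(X) = √54.7841 = 7.40163.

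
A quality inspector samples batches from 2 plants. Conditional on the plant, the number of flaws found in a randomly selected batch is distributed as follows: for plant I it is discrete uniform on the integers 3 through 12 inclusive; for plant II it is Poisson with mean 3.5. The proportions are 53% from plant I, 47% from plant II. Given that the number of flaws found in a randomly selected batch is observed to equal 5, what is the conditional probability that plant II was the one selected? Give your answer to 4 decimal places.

Likelihoods P(X=5 | ·): I: 0.1; II: 0.132169.
Posterior ∝ prior × likelihood. Numerator for II: 0.47·0.132169 = 0.0621192.
Normalizing constant: 0.53·0.1 + 0.47·0.132169 = 0.115119.
P(II | observation) = 0.0621192 / 0.115119 = 0.539608.

0.5396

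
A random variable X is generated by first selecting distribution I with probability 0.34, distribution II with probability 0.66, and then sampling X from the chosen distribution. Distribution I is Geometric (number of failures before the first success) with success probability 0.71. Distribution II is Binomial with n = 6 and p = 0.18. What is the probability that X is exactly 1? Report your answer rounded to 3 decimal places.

Conditional on each component, P(X = 1): I: 0.2059; II: 0.400399.
By total probability, P(X = 1) = 0.34·0.2059 + 0.66·0.400399 = 0.334269.

0.334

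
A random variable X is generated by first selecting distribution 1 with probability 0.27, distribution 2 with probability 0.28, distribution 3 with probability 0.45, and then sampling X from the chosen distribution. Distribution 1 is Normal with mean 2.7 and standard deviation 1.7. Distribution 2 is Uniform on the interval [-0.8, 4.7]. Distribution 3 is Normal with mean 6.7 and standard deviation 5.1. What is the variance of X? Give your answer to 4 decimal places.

Per component, 1: μ=2.7, E[X²]=10.18; 2: μ=1.95, E[X²]=6.32333; 3: μ=6.7, E[X²]=70.9.
E[X] = 0.27·2.7 + 0.28·1.95 + 0.45·6.7 = 4.29.
E[X²] = 0.27·10.18 + 0.28·6.32333 + 0.45·70.9 = 36.4241.
Var(X) = E[X²] − (E[X])² = 36.4241 − 18.4041 = 18.02.

18.0200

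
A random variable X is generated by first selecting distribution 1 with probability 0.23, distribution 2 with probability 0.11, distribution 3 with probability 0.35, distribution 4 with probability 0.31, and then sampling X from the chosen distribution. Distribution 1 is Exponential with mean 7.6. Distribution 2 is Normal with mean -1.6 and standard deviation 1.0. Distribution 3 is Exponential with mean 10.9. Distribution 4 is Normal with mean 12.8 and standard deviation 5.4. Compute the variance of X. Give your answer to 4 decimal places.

82.4422

Per component, 1: μ=7.6, E[X²]=115.52; 2: μ=-1.6, E[X²]=3.56; 3: μ=10.9, E[X²]=237.62; 4: μ=12.8, E[X²]=193.
E[X] = 0.23·7.6 + 0.11·-1.6 + 0.35·10.9 + 0.31·12.8 = 9.355.
E[X²] = 0.23·115.52 + 0.11·3.56 + 0.35·237.62 + 0.31·193 = 169.958.
Var(X) = E[X²] − (E[X])² = 169.958 − 87.516 = 82.4422.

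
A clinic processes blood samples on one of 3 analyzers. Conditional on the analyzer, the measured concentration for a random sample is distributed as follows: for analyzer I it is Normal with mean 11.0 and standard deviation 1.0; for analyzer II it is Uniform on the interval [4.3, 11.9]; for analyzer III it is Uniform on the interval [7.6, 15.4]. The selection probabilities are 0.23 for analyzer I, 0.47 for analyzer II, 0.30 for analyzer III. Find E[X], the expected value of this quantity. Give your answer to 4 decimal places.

Component means — I: 11; II: 8.1; III: 11.5.
E[X] = 0.23·11 + 0.47·8.1 + 0.3·11.5 = 9.787.

9.7870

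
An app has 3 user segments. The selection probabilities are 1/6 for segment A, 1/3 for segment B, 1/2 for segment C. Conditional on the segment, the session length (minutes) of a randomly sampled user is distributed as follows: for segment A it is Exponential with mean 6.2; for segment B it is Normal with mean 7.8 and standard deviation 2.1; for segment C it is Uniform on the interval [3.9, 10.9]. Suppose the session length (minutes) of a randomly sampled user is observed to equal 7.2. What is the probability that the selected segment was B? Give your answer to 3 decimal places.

0.432

Likelihoods f(7.2 | ·): A: 0.0504971; B: 0.182375; C: 0.142857.
Posterior ∝ prior × likelihood. Numerator for B: 0.333333·0.182375 = 0.0607915.
Normalizing constant: 0.166667·0.0504971 + 0.333333·0.182375 + 0.5·0.142857 = 0.140636.
P(B | observation) = 0.0607915 / 0.140636 = 0.432261.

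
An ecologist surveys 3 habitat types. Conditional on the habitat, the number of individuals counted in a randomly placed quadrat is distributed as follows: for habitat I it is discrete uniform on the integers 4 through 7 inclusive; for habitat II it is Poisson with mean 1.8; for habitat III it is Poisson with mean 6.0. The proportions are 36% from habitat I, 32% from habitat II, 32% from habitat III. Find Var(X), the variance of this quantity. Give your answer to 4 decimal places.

6.3582

Per component, I: μ=5.5, E[X²]=31.5; II: μ=1.8, E[X²]=5.04; III: μ=6, E[X²]=42.
E[X] = 0.36·5.5 + 0.32·1.8 + 0.32·6 = 4.476.
E[X²] = 0.36·31.5 + 0.32·5.04 + 0.32·42 = 26.3928.
Var(X) = E[X²] − (E[X])² = 26.3928 − 20.0346 = 6.35822.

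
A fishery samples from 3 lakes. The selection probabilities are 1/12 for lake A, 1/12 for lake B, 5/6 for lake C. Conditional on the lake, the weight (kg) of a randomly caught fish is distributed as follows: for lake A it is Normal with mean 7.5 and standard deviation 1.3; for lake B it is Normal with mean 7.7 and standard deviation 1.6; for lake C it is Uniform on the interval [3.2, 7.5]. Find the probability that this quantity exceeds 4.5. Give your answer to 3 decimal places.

Conditional on each lake, P(X > 4.5): A: 0.989492; B: 0.97725; C: 0.697674.
By total probability, P(X > 4.5) = 0.0833333·0.989492 + 0.0833333·0.97725 + 0.833333·0.697674 = 0.74529.

0.745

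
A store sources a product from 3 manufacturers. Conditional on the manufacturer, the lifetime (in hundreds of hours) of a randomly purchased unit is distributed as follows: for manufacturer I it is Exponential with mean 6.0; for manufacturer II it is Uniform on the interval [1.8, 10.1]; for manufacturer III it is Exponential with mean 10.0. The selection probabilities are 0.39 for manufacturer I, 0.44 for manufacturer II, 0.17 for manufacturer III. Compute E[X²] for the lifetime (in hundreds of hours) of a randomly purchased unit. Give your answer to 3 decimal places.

For each component E[X²] = Var + (mean)², giving I: 72; II: 41.1433; III: 200.
Overall E[X²] = 0.39·72 + 0.44·41.1433 + 0.17·200 = 80.1831.

80.183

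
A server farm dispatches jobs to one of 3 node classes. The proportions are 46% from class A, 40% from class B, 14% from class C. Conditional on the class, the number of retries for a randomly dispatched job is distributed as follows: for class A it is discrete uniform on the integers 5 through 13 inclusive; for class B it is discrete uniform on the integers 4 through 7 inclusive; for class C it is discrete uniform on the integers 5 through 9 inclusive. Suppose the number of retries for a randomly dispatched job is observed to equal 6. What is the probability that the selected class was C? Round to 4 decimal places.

Likelihoods P(X=6 | ·): A: 0.111111; B: 0.25; C: 0.2.
Posterior ∝ prior × likelihood. Numerator for C: 0.14·0.2 = 0.028.
Normalizing constant: 0.46·0.111111 + 0.4·0.25 + 0.14·0.2 = 0.179111.
P(C | observation) = 0.028 / 0.179111 = 0.156328.

0.1563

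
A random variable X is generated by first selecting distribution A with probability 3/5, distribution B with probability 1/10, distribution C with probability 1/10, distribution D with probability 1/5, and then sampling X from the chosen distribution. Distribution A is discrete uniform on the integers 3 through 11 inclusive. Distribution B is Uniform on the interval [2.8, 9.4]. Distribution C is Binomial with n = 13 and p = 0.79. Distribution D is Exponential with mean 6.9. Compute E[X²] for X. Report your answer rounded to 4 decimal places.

For each component E[X²] = Var + (mean)², giving A: 55.6667; B: 40.84; C: 107.63; D: 95.22.
Overall E[X²] = 0.6·55.6667 + 0.1·40.84 + 0.1·107.63 + 0.2·95.22 = 67.291.

67.2910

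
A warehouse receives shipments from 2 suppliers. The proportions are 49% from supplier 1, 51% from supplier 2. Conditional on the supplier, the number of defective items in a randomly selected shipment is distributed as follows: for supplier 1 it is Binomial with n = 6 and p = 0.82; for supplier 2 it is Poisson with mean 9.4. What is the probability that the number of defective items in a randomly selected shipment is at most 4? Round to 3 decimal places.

Conditional on each supplier, P(X ≤ 4): 1: 0.295594; 2: 0.0428778.
By total probability, P(X ≤ 4) = 0.49·0.295594 + 0.51·0.0428778 = 0.166709.

0.167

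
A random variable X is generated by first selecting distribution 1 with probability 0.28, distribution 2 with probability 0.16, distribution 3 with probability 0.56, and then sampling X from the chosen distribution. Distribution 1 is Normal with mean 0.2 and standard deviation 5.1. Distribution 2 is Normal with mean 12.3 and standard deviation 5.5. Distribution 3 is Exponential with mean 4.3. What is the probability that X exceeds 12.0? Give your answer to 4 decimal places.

0.1207

Conditional on each component, P(X > 12.0): 1: 0.0103414; 2: 0.52175; 3: 0.0613784.
By total probability, P(X > 12.0) = 0.28·0.0103414 + 0.16·0.52175 + 0.56·0.0613784 = 0.120747.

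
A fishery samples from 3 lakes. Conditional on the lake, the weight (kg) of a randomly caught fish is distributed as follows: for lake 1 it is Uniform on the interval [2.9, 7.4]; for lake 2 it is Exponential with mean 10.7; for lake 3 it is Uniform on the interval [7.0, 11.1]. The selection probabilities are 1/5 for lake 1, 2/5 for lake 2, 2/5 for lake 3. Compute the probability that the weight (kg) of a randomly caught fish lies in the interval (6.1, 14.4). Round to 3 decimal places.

0.580

Conditional on each lake, P(6.1 < X < 14.4): 1: 0.288889; 2: 0.30514; 3: 1.
By total probability, P(6.1 < X < 14.4) = 0.2·0.288889 + 0.4·0.30514 + 0.4·1 = 0.579834.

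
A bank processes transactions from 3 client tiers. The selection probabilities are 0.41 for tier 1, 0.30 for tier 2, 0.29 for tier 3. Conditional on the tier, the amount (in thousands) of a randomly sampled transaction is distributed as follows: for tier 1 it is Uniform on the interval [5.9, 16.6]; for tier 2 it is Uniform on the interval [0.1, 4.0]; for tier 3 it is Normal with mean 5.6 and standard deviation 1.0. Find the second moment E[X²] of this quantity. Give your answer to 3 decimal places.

For each component E[X²] = Var + (mean)², giving 1: 136.103; 2: 5.47; 3: 32.36.
Overall E[X²] = 0.41·136.103 + 0.3·5.47 + 0.29·32.36 = 66.8278.

66.828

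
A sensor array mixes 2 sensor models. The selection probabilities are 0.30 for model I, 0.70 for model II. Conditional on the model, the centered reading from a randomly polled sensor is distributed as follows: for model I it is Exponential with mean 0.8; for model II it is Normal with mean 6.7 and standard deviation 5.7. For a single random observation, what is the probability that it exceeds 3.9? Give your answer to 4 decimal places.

Conditional on each model, P(X > 3.9): I: 0.00763509; II: 0.688367.
By total probability, P(X > 3.9) = 0.3·0.00763509 + 0.7·0.688367 = 0.484148.

0.4841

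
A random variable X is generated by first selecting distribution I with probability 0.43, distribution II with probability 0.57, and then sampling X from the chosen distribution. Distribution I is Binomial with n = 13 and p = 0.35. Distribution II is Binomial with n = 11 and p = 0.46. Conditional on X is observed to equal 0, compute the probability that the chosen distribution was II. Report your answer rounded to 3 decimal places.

0.290

Likelihoods P(X=0 | ·): I: 0.00369721; II: 0.0011385.
Posterior ∝ prior × likelihood. Numerator for II: 0.57·0.0011385 = 0.000648942.
Normalizing constant: 0.43·0.00369721 + 0.57·0.0011385 = 0.00223874.
P(II | observation) = 0.000648942 / 0.00223874 = 0.289869.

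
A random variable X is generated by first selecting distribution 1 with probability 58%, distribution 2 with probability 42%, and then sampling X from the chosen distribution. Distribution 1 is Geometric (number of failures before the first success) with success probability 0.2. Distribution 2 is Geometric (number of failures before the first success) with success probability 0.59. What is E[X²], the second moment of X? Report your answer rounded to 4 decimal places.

For each component E[X²] = Var + (mean)², giving 1: 36; 2: 1.66073.
Overall E[X²] = 0.58·36 + 0.42·1.66073 = 21.5775.

21.5775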